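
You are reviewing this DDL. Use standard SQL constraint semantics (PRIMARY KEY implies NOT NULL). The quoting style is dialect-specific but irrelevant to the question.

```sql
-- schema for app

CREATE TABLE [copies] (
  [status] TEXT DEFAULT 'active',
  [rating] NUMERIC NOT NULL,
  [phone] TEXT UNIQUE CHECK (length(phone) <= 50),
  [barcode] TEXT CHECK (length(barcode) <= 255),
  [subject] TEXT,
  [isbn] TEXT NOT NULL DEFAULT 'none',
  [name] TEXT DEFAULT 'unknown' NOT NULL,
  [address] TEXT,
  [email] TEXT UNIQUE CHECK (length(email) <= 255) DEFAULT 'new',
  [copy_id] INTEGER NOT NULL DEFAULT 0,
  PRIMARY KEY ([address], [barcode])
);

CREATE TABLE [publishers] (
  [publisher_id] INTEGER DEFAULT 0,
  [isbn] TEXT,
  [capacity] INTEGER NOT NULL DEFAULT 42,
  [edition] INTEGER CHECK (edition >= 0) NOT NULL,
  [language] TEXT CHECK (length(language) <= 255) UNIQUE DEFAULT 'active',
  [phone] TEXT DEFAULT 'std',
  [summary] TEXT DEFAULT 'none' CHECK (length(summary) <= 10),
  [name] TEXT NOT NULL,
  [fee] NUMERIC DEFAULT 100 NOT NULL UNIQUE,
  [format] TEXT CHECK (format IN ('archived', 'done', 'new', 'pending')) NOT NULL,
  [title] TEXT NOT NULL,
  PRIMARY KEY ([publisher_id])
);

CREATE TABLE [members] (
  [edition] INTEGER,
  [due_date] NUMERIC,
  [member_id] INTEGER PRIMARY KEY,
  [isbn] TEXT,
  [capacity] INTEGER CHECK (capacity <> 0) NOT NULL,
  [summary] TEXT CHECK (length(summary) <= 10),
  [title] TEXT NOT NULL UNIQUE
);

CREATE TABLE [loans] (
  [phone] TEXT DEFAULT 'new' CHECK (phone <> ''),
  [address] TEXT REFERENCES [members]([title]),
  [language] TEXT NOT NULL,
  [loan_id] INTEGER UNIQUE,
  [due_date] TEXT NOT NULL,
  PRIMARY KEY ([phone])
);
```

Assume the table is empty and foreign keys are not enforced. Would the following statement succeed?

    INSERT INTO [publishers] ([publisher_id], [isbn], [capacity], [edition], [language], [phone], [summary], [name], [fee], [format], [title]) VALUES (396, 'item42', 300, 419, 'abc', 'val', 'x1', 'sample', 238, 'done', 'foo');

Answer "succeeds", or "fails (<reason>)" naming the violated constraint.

succeeds

NOT NULL columns: capacity is supplied; edition is supplied; fee is supplied; format is supplied; name is supplied; publisher_id is supplied; title is supplied.
CHECK constraints: 419 satisfies (edition >= 0); 'abc' satisfies (length(language) <= 255); 'x1' satisfies (length(summary) <= 10); 'done' satisfies (format IN ('archived', 'done', 'new', 'pending')).
No constraint is violated.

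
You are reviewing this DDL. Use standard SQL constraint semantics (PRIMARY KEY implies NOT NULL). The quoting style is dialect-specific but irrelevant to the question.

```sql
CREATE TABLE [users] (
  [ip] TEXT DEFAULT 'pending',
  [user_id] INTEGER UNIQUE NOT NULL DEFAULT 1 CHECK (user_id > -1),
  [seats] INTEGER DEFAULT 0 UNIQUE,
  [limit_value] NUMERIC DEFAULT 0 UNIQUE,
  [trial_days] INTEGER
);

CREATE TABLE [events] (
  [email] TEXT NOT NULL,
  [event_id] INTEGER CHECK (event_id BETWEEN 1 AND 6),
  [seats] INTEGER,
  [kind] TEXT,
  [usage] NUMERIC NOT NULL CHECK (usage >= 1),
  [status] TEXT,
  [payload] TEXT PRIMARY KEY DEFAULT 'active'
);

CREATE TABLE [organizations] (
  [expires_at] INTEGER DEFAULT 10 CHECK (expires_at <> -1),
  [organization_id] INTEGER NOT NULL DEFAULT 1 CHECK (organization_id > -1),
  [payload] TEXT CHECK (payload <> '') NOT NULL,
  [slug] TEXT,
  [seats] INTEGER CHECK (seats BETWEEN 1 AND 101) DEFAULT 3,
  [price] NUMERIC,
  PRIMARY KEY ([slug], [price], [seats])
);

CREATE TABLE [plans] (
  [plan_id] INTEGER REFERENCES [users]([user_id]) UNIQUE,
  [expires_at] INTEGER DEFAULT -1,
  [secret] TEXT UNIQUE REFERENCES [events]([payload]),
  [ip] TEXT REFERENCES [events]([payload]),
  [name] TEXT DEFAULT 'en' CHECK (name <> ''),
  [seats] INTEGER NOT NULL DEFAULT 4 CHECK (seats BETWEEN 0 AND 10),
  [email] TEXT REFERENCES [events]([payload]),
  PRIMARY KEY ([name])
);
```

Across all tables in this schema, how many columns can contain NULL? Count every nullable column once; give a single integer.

14

users: 4 nullable (ip, seats, limit_value, trial_days — PK none and explicit NOT NULL columns excluded).
events: 4 nullable (event_id, seats, kind, status — PK (payload) and explicit NOT NULL columns excluded).
organizations: 1 nullable (expires_at — PK (slug, price, seats) and explicit NOT NULL columns excluded).
plans: 5 nullable (plan_id, expires_at, secret, ip, email — PK (name) and explicit NOT NULL columns excluded).
Total: 4 + 4 + 1 + 5 = 14.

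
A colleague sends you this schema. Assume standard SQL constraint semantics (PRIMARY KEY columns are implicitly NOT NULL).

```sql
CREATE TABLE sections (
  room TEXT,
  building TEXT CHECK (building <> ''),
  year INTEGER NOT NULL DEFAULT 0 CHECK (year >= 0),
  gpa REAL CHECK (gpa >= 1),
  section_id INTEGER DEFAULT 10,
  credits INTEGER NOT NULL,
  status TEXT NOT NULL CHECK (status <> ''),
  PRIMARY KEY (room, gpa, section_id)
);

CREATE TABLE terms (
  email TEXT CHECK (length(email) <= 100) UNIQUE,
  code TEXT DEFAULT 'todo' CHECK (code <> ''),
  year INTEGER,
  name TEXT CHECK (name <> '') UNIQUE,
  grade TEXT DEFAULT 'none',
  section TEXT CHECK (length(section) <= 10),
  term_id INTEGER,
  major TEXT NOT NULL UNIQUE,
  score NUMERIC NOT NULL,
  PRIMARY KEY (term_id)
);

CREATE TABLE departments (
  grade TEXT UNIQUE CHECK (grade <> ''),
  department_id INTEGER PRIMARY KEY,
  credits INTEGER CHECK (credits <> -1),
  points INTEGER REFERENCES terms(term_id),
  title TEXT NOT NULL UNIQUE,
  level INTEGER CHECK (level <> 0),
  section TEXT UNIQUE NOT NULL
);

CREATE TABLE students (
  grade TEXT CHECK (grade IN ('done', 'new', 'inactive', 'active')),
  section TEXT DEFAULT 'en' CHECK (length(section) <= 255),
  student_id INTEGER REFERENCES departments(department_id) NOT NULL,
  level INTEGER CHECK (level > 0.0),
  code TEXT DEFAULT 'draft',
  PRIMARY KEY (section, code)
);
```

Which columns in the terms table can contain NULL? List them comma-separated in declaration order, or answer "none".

- email: CHECK does not forbid NULL (a CHECK constraint passes when its expression is NULL) → nullable.
- code: CHECK does not forbid NULL (a CHECK constraint passes when its expression is NULL) → nullable.
- year: no NOT NULL constraint applies → nullable.
- name: CHECK does not forbid NULL (a CHECK constraint passes when its expression is NULL) → nullable.
- grade: DEFAULT only fills an omitted column; an explicit NULL is still allowed → nullable.
- section: CHECK does not forbid NULL (a CHECK constraint passes when its expression is NULL) → nullable.
- term_id: part of the PRIMARY KEY, which implies NOT NULL → not nullable.
- major: declared NOT NULL → not nullable.
- score: declared NOT NULL → not nullable.

email, code, year, name, grade, section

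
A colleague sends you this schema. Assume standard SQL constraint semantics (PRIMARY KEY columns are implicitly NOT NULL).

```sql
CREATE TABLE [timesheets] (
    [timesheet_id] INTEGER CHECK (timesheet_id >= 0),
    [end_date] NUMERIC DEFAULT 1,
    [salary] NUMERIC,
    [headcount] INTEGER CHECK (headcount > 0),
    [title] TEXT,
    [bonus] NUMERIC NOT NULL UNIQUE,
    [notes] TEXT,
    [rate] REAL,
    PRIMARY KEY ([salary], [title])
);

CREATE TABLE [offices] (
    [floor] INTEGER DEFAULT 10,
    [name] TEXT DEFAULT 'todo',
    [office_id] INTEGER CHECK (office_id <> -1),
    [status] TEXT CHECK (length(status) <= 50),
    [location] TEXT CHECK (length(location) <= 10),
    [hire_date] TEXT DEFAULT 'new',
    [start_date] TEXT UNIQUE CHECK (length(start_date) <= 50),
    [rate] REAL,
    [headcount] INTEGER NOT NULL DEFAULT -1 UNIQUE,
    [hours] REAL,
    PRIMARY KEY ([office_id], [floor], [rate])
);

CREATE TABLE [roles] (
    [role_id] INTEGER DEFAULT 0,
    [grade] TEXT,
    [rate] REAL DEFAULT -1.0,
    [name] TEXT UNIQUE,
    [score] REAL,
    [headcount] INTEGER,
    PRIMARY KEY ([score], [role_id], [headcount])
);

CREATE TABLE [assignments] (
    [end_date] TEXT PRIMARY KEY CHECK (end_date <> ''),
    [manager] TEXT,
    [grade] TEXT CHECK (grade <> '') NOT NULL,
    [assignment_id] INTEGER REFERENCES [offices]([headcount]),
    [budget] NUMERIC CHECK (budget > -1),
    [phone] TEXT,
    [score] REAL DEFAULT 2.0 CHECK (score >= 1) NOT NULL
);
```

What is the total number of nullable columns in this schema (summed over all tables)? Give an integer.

timesheets: 5 nullable (timesheet_id, end_date, headcount, notes, rate — PK (salary, title) and explicit NOT NULL columns excluded).
offices: 6 nullable (name, status, location, hire_date, start_date, hours — PK (office_id, floor, rate) and explicit NOT NULL columns excluded).
roles: 3 nullable (grade, rate, name — PK (score, role_id, headcount) and explicit NOT NULL columns excluded).
assignments: 4 nullable (manager, assignment_id, budget, phone — PK (end_date) and explicit NOT NULL columns excluded).
Total: 5 + 6 + 3 + 4 = 18.

18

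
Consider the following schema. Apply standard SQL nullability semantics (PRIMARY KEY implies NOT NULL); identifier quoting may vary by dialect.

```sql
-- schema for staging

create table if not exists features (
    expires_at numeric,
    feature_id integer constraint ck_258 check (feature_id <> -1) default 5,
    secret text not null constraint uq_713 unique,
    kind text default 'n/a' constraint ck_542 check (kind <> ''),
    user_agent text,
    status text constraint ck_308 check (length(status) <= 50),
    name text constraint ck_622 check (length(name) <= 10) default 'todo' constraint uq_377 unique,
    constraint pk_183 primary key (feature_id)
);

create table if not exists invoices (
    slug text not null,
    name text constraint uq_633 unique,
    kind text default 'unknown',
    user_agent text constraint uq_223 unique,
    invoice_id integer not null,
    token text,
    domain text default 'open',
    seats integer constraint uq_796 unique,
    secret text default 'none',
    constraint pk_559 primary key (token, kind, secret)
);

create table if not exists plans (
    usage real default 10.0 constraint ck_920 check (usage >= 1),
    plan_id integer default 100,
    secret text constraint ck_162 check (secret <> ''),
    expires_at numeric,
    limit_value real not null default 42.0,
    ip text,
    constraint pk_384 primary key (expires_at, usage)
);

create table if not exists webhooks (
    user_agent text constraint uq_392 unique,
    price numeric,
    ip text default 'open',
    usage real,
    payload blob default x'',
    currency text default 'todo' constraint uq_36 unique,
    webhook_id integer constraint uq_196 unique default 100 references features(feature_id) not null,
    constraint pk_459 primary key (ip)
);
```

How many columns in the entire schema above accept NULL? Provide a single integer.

17

features: 5 nullable (expires_at, kind, user_agent, status, name — PK (feature_id) and explicit NOT NULL columns excluded).
invoices: 4 nullable (name, user_agent, domain, seats — PK (token, kind, secret) and explicit NOT NULL columns excluded).
plans: 3 nullable (plan_id, secret, ip — PK (expires_at, usage) and explicit NOT NULL columns excluded).
webhooks: 5 nullable (user_agent, price, usage, payload, currency — PK (ip) and explicit NOT NULL columns excluded).
Total: 5 + 4 + 3 + 5 = 17.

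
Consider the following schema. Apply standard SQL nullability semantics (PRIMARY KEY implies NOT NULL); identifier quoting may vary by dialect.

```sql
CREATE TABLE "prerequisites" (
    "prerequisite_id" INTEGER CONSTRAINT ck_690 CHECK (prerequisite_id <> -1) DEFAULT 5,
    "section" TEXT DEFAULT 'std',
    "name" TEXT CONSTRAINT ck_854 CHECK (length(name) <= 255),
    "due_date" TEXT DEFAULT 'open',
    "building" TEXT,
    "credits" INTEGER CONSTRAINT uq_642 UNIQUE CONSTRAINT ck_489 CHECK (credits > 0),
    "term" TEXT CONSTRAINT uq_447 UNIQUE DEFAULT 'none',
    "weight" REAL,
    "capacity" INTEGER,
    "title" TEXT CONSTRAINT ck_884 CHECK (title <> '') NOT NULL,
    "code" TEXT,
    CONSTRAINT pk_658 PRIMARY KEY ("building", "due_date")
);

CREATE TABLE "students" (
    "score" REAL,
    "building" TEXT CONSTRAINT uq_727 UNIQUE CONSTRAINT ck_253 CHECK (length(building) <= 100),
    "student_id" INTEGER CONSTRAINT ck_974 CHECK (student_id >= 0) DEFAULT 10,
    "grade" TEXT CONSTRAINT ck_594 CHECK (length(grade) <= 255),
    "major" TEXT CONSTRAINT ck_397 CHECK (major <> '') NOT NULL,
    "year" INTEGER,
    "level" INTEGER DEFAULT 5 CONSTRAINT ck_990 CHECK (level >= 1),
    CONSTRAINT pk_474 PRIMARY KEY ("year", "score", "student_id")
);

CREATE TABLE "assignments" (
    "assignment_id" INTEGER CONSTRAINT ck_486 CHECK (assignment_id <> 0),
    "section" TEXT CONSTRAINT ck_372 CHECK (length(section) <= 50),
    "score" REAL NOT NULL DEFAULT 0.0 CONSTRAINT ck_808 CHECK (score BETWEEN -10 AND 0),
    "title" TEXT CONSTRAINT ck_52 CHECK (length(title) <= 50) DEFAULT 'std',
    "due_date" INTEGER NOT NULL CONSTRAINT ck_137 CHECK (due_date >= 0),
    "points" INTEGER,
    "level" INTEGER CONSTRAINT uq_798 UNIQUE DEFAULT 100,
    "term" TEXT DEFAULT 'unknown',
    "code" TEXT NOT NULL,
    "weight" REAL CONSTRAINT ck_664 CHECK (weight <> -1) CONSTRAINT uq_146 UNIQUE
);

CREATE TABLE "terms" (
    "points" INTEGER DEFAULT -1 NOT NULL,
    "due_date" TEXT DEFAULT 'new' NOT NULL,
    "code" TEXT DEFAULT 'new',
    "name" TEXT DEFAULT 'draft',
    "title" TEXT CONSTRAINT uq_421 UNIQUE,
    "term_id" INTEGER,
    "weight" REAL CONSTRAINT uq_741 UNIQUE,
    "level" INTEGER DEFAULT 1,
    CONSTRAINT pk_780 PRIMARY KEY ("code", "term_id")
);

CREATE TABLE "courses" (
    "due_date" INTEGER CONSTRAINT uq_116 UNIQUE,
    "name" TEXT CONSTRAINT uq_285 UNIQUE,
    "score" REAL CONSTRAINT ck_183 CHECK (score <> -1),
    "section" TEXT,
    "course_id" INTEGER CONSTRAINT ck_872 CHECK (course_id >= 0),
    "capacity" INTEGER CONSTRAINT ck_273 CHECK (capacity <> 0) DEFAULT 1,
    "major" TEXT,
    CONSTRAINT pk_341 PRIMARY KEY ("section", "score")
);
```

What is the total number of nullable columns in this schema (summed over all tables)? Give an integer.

27

prerequisites: 8 nullable (prerequisite_id, section, name, credits, term, weight, capacity, code — PK (building, due_date) and explicit NOT NULL columns excluded).
students: 3 nullable (building, grade, level — PK (year, score, student_id) and explicit NOT NULL columns excluded).
assignments: 7 nullable (assignment_id, section, title, points, level, term, weight — PK none and explicit NOT NULL columns excluded).
terms: 4 nullable (name, title, weight, level — PK (code, term_id) and explicit NOT NULL columns excluded).
courses: 5 nullable (due_date, name, course_id, capacity, major — PK (section, score) and explicit NOT NULL columns excluded).
Total: 8 + 3 + 7 + 4 + 5 = 27.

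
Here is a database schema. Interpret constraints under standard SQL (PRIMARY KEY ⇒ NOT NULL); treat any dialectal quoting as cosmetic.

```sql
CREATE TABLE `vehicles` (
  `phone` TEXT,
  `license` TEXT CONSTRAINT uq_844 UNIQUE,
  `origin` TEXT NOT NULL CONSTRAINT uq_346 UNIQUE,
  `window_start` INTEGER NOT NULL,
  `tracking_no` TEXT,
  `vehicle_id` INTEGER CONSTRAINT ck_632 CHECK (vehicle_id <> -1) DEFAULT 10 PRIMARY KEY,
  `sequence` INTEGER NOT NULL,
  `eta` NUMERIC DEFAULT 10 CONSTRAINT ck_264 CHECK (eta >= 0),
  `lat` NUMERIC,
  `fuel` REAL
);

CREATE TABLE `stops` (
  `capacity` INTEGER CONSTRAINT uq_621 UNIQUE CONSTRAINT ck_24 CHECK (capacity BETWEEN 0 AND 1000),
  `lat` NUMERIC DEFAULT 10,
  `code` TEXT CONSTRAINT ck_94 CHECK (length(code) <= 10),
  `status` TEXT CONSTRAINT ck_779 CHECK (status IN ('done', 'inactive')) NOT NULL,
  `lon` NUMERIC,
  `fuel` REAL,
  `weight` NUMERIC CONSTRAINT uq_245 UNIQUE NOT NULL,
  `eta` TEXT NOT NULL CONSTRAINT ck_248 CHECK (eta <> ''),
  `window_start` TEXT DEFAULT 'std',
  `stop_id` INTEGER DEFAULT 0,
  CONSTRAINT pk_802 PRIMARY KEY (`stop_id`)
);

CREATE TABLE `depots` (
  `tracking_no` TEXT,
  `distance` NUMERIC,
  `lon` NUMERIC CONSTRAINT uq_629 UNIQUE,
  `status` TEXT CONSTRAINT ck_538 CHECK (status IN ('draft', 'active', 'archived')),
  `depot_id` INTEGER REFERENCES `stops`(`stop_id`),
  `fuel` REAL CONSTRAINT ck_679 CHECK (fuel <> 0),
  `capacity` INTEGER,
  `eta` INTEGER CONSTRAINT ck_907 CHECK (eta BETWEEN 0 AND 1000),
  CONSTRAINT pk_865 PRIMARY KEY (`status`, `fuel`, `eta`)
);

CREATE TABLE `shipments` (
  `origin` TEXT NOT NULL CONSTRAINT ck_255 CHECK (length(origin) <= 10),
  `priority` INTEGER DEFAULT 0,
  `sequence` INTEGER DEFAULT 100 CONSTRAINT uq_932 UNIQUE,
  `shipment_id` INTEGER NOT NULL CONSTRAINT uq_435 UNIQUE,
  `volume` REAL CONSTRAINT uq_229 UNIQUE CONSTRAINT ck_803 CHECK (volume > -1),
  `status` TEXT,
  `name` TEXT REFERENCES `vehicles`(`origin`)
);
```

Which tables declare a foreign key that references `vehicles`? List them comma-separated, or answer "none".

- shipments.name references vehicles(origin).

shipments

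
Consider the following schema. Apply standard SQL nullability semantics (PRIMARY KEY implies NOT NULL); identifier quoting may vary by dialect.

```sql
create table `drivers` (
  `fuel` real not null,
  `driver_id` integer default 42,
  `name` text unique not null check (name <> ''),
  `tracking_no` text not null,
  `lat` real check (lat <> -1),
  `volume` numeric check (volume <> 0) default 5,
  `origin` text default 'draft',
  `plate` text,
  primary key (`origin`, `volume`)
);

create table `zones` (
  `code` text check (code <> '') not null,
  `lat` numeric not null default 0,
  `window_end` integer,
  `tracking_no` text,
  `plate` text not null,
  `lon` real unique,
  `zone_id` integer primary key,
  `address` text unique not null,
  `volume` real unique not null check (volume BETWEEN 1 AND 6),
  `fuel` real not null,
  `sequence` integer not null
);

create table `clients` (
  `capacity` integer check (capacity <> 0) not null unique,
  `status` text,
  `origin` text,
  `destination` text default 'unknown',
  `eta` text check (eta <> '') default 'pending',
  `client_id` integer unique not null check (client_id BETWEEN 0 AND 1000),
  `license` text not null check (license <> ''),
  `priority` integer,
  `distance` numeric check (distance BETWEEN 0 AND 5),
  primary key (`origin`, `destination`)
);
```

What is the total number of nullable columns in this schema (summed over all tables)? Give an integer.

10

drivers: 3 nullable (driver_id, lat, plate — PK (origin, volume) and explicit NOT NULL columns excluded).
zones: 3 nullable (window_end, tracking_no, lon — PK (zone_id) and explicit NOT NULL columns excluded).
clients: 4 nullable (status, eta, priority, distance — PK (origin, destination) and explicit NOT NULL columns excluded).
Total: 3 + 3 + 4 = 10.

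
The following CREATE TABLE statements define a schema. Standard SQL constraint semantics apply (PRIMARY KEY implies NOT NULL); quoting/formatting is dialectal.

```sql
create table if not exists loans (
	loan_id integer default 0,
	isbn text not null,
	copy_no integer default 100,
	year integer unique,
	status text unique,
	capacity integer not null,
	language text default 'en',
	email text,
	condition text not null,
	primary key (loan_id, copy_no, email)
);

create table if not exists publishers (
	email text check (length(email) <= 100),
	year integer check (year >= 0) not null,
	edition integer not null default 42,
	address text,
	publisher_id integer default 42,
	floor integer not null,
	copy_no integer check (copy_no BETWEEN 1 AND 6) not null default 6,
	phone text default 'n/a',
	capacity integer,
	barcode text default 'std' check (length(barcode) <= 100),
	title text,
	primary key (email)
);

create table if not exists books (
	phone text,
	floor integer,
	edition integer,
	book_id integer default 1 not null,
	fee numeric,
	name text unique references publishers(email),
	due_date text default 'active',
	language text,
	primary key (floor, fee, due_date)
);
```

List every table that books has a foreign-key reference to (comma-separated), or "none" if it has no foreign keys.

- name REFERENCES publishers(email).

publishers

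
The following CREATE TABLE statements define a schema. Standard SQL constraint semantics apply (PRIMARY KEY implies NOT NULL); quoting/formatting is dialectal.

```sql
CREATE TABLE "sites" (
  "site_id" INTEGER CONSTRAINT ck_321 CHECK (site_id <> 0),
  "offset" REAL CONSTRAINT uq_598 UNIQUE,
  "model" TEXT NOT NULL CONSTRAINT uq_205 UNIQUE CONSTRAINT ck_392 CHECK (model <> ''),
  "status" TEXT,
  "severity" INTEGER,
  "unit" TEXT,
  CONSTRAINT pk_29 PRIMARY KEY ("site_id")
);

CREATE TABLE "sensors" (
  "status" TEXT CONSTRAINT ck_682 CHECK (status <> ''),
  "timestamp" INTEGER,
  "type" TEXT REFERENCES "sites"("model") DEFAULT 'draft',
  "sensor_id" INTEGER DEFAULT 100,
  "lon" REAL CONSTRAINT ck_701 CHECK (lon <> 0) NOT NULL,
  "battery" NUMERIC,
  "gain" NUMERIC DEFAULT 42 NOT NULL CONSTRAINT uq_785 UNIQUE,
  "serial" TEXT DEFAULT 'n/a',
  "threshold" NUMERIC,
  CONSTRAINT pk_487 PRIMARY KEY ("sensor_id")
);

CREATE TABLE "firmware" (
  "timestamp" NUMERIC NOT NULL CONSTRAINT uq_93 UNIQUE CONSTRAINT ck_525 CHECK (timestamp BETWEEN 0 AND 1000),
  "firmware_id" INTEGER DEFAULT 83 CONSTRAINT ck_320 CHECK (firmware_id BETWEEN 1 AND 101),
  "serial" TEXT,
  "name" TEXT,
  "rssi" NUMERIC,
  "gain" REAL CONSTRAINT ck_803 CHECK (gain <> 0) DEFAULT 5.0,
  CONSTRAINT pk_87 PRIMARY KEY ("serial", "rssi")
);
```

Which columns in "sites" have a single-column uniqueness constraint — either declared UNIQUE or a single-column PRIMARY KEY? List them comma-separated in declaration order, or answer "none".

- site_id: single-column PRIMARY KEY → unique.
- offset: declared UNIQUE → unique.
- model: declared UNIQUE → unique.
- status: no UNIQUE or single-column PK constraint.
- severity: no UNIQUE or single-column PK constraint.
- unit: no UNIQUE or single-column PK constraint.

site_id, offset, model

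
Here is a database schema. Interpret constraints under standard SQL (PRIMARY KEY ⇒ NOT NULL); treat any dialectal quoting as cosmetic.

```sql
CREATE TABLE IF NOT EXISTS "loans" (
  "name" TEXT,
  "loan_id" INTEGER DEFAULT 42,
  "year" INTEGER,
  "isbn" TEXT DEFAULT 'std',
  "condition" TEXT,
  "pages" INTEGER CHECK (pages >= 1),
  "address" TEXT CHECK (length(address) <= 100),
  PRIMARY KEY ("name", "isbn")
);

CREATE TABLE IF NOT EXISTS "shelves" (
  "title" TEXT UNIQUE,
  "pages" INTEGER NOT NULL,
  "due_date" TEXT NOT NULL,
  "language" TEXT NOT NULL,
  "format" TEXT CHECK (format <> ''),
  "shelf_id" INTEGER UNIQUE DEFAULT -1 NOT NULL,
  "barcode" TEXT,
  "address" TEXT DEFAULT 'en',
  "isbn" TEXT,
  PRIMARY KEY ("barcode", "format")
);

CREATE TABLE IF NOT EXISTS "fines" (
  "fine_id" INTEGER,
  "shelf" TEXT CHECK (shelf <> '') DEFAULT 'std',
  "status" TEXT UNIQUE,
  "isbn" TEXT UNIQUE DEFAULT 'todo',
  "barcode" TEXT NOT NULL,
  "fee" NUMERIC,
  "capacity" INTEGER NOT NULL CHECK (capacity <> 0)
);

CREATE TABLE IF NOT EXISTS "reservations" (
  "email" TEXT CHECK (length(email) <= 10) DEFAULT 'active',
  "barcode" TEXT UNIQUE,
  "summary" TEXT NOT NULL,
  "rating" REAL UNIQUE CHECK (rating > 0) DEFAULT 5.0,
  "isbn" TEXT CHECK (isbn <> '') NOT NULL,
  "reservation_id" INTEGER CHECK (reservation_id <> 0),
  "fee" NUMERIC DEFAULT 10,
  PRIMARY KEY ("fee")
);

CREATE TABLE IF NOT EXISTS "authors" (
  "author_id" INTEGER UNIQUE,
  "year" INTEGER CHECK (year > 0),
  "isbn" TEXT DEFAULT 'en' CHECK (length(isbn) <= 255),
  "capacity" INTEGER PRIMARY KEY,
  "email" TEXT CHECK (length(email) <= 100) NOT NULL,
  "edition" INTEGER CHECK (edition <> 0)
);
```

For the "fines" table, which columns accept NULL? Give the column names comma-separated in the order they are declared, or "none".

- fine_id: no NOT NULL constraint applies → nullable.
- shelf: CHECK does not forbid NULL (a CHECK constraint passes when its expression is NULL) → nullable.
- status: UNIQUE does not imply NOT NULL → nullable.
- isbn: UNIQUE does not imply NOT NULL → nullable.
- barcode: declared NOT NULL → not nullable.
- fee: no NOT NULL constraint applies → nullable.
- capacity: declared NOT NULL → not nullable.

fine_id, shelf, status, isbn, fee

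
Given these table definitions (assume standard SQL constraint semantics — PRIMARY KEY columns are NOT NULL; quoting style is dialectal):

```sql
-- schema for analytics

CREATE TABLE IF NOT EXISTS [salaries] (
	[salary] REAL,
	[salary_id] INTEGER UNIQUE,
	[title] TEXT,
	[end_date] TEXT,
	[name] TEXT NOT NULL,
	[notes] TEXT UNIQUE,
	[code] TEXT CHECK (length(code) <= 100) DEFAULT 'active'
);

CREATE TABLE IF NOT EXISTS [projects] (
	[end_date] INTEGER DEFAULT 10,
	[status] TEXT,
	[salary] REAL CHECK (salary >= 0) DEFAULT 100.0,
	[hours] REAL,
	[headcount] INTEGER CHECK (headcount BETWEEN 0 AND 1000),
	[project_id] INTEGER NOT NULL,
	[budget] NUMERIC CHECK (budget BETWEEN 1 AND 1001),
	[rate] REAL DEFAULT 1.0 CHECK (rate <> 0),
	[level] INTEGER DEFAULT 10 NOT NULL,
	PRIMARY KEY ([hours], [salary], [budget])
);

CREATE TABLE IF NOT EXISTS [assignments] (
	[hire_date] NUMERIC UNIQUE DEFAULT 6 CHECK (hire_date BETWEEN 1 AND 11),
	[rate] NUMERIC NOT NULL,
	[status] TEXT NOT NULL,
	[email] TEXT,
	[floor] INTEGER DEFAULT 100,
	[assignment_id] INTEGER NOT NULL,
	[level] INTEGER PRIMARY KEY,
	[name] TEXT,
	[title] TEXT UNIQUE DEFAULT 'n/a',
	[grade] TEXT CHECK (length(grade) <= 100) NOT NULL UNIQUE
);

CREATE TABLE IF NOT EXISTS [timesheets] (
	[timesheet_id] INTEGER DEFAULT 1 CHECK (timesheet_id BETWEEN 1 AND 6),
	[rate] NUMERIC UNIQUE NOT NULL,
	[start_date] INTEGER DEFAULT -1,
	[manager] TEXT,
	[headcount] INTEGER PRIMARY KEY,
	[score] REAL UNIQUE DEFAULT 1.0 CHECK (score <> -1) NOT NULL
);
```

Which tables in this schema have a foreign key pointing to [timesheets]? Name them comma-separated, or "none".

none

No REFERENCES clause anywhere in the schema names timesheets.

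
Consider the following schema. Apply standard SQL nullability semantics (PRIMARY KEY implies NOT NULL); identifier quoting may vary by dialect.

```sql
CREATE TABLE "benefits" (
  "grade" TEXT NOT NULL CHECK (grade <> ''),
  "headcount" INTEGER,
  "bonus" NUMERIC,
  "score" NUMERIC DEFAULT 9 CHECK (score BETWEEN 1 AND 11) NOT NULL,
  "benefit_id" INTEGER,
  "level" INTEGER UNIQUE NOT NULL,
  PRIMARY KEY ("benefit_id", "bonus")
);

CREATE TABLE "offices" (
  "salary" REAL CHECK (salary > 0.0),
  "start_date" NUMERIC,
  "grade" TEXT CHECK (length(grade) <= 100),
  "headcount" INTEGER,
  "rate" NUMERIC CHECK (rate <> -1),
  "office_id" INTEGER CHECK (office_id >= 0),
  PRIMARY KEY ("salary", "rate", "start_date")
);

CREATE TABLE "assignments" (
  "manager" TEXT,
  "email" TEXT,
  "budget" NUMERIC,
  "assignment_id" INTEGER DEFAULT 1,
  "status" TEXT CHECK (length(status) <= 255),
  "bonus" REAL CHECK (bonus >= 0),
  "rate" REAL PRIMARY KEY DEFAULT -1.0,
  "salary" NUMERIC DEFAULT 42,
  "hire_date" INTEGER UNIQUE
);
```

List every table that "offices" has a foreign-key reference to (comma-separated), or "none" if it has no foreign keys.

none

No column in offices has a REFERENCES clause.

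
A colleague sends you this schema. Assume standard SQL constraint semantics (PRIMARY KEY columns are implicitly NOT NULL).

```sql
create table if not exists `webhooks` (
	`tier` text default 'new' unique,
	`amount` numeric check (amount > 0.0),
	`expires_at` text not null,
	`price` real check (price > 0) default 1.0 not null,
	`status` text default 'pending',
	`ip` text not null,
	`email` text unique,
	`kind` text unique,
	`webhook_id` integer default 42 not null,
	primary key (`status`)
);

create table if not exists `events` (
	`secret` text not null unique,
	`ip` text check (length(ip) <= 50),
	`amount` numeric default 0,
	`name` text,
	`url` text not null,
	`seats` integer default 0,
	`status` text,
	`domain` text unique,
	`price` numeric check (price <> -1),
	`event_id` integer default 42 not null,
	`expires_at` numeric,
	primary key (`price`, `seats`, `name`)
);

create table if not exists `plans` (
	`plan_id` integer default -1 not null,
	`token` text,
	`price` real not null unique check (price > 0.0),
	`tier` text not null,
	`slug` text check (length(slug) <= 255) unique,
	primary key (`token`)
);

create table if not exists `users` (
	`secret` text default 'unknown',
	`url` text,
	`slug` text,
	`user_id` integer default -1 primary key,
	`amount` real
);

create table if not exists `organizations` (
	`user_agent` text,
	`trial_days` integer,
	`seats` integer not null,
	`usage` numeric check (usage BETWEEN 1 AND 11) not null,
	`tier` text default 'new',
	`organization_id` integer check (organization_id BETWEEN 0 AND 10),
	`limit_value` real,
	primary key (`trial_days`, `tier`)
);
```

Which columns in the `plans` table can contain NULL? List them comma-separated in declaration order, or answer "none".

- plan_id: declared NOT NULL → not nullable.
- token: part of the PRIMARY KEY, which implies NOT NULL → not nullable.
- price: declared NOT NULL → not nullable.
- tier: declared NOT NULL → not nullable.
- slug: CHECK does not forbid NULL (a CHECK constraint passes when its expression is NULL) → nullable.

slug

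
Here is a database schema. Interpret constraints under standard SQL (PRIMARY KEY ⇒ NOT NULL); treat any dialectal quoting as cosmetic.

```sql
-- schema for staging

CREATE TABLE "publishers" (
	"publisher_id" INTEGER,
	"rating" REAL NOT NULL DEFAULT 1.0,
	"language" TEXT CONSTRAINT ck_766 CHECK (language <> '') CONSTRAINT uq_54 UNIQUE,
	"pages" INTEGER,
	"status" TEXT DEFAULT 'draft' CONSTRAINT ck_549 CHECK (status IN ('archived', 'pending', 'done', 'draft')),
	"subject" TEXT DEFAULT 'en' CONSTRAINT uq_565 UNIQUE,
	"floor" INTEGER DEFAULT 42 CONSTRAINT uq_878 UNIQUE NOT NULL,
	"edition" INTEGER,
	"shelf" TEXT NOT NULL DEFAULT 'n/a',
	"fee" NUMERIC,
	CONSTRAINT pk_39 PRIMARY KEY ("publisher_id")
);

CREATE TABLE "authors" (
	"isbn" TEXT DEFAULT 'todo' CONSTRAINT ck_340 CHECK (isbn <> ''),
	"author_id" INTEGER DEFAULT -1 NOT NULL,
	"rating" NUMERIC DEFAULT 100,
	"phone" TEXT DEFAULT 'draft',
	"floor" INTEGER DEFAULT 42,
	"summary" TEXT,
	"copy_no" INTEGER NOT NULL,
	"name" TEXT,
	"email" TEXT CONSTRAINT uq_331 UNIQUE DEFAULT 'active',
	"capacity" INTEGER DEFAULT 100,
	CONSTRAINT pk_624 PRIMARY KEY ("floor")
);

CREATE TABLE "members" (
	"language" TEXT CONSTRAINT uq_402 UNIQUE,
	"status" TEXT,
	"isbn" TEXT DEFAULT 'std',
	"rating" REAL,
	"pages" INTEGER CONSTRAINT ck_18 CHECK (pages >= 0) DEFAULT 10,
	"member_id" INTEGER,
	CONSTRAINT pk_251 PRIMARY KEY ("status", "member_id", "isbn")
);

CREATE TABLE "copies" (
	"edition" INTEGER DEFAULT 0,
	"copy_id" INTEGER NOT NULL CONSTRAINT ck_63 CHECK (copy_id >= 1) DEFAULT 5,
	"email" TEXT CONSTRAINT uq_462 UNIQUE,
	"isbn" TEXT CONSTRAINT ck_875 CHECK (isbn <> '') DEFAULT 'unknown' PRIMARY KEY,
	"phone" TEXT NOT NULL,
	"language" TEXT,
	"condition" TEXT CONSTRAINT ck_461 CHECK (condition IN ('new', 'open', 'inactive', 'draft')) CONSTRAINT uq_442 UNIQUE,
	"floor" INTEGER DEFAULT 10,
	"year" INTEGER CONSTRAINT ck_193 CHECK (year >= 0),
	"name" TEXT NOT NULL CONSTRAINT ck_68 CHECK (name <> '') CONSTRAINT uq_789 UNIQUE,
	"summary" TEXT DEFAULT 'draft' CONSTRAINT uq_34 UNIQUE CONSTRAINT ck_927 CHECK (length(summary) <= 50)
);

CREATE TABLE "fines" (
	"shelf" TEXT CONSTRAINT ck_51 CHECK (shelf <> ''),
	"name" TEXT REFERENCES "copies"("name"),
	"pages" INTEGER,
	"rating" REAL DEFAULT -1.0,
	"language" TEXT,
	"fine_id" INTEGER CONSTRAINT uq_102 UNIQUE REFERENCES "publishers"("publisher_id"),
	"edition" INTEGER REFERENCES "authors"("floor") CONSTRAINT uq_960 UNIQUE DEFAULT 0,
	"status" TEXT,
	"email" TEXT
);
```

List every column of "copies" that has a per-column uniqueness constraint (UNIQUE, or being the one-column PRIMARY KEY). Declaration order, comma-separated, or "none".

email, isbn, condition, name, summary

- edition: no UNIQUE or single-column PK constraint.
- copy_id: no UNIQUE or single-column PK constraint.
- email: declared UNIQUE → unique.
- isbn: single-column PRIMARY KEY → unique.
- phone: no UNIQUE or single-column PK constraint.
- language: no UNIQUE or single-column PK constraint.
- condition: declared UNIQUE → unique.
- floor: no UNIQUE or single-column PK constraint.
- year: no UNIQUE or single-column PK constraint.
- name: declared UNIQUE → unique.
- summary: declared UNIQUE → unique.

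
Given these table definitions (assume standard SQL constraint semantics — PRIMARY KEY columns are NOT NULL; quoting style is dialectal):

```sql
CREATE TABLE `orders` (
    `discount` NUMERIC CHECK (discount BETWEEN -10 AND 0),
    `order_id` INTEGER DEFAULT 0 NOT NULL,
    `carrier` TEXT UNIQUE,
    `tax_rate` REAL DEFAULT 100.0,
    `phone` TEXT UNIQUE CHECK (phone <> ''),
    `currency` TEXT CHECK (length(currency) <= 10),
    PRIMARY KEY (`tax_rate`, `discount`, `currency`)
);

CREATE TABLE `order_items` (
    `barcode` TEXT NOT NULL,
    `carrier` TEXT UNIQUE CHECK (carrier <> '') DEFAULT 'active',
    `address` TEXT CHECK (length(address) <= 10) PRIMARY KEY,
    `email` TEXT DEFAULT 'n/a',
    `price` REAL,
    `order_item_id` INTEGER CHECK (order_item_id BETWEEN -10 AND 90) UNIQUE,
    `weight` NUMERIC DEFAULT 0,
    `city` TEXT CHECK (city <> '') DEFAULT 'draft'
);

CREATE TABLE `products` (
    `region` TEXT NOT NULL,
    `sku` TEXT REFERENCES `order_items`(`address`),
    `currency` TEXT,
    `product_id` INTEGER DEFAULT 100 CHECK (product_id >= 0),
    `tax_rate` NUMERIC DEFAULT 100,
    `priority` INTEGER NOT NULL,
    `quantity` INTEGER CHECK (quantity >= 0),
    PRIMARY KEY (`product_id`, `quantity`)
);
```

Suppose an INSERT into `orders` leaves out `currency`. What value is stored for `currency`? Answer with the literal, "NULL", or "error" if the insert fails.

currency has no DEFAULT clause.
Omitting it would insert NULL, but it is part of the PRIMARY KEY, so the INSERT fails.

error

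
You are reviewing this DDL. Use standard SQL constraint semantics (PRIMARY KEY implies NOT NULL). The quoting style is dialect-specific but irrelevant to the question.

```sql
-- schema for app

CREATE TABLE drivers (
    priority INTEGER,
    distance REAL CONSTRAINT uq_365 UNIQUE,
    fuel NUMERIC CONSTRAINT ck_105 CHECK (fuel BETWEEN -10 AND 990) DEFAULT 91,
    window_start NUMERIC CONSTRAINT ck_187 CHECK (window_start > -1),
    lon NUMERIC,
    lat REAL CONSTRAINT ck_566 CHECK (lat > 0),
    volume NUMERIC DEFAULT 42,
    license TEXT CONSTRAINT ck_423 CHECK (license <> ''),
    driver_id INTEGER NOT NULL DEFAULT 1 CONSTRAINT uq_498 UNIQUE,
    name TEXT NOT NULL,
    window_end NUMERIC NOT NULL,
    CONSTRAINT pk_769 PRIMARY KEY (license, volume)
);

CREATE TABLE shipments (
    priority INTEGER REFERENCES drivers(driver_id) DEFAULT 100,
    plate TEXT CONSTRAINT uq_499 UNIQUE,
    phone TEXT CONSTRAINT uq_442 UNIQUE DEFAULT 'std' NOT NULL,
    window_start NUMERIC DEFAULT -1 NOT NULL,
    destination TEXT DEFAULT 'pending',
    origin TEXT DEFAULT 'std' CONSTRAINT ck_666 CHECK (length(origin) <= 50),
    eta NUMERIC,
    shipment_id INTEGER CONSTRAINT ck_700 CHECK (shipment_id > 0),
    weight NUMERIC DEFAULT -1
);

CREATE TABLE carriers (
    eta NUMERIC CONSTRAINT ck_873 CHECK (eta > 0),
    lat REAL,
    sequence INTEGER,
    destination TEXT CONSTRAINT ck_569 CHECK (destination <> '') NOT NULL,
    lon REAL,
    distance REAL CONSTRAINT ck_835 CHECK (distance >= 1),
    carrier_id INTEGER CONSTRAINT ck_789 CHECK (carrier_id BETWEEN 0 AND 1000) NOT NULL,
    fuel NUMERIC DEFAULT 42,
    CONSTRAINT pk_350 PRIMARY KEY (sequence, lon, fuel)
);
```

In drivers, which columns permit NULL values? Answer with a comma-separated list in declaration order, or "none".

priority, distance, fuel, window_start, lon, lat

- priority: no NOT NULL constraint applies → nullable.
- distance: UNIQUE does not imply NOT NULL → nullable.
- fuel: CHECK does not forbid NULL (a CHECK constraint passes when its expression is NULL) → nullable.
- window_start: CHECK does not forbid NULL (a CHECK constraint passes when its expression is NULL) → nullable.
- lon: no NOT NULL constraint applies → nullable.
- lat: CHECK does not forbid NULL (a CHECK constraint passes when its expression is NULL) → nullable.
- volume: part of the PRIMARY KEY, which implies NOT NULL → not nullable.
- license: part of the PRIMARY KEY, which implies NOT NULL → not nullable.
- driver_id: declared NOT NULL → not nullable.
- name: declared NOT NULL → not nullable.
- window_end: declared NOT NULL → not nullable.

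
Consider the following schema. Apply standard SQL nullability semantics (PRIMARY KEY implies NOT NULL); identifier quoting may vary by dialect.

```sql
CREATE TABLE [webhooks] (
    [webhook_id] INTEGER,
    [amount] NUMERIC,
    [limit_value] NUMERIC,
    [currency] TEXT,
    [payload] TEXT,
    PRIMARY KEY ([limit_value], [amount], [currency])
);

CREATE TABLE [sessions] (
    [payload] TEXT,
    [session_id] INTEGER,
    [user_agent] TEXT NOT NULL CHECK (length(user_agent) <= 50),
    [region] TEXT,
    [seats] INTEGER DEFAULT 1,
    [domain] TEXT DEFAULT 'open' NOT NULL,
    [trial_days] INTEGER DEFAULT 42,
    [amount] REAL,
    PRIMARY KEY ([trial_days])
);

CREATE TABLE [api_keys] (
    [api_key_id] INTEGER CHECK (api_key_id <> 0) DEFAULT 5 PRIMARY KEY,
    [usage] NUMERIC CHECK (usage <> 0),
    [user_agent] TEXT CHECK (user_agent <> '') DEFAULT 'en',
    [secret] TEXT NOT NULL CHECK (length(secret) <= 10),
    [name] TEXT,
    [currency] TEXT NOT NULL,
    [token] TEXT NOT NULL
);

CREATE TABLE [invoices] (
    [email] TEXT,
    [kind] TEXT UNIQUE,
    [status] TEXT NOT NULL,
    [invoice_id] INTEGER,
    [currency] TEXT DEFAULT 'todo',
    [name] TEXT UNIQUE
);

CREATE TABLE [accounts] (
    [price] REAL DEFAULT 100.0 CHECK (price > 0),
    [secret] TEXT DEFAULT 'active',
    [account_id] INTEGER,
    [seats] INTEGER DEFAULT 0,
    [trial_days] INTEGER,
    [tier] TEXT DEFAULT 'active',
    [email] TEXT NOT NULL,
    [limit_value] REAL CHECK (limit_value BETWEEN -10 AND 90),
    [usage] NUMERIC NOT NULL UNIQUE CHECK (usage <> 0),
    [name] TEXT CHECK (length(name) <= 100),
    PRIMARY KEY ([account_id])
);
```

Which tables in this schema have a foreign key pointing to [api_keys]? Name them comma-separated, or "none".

none

No REFERENCES clause anywhere in the schema names api_keys.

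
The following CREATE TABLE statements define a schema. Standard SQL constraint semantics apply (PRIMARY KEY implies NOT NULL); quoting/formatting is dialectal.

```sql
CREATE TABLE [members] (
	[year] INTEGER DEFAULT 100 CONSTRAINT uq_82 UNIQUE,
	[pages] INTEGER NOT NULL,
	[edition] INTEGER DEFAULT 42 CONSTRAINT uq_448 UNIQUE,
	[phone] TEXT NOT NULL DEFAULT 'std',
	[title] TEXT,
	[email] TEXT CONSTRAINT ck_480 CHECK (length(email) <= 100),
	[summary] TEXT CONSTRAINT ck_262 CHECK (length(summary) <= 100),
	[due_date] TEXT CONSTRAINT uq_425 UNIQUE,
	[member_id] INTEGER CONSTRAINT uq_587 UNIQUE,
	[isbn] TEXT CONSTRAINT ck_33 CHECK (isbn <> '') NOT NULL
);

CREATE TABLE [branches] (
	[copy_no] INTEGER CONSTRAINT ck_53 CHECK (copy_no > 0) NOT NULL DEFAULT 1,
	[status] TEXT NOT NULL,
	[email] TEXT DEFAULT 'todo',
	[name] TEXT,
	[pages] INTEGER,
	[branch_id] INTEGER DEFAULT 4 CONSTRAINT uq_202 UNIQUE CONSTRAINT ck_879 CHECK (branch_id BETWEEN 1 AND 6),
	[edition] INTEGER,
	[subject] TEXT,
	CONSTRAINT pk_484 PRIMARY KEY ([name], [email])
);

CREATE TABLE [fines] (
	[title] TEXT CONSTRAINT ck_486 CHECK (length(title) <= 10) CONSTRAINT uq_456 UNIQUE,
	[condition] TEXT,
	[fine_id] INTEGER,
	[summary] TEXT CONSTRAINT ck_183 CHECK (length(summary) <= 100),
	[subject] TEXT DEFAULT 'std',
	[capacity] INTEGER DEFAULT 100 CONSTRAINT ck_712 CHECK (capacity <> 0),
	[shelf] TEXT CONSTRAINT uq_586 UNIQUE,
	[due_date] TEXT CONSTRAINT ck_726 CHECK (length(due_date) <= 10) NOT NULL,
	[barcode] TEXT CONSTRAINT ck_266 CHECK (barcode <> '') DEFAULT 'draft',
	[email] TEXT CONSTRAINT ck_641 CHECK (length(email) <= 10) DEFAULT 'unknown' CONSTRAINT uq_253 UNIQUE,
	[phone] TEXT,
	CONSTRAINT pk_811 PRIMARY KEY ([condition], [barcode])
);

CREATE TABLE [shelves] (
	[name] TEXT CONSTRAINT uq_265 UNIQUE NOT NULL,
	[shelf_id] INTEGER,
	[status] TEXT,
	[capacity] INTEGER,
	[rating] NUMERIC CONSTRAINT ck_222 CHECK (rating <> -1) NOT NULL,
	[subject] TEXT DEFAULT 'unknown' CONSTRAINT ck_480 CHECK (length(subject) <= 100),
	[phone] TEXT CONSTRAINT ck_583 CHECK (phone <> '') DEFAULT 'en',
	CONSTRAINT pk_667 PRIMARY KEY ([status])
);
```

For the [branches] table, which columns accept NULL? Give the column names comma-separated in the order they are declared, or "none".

pages, branch_id, edition, subject

- copy_no: declared NOT NULL → not nullable.
- status: declared NOT NULL → not nullable.
- email: part of the PRIMARY KEY, which implies NOT NULL → not nullable.
- name: part of the PRIMARY KEY, which implies NOT NULL → not nullable.
- pages: no NOT NULL constraint applies → nullable.
- branch_id: CHECK does not forbid NULL (a CHECK constraint passes when its expression is NULL) → nullable.
- edition: no NOT NULL constraint applies → nullable.
- subject: no NOT NULL constraint applies → nullable.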